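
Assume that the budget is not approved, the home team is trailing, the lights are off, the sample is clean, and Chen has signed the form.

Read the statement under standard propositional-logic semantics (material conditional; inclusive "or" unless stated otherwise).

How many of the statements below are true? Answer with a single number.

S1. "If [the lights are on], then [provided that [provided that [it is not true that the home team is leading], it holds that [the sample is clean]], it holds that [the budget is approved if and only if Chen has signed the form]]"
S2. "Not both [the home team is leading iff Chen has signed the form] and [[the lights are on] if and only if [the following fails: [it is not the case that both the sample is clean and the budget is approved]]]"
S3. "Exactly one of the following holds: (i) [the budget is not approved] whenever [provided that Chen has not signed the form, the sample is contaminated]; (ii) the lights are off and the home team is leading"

3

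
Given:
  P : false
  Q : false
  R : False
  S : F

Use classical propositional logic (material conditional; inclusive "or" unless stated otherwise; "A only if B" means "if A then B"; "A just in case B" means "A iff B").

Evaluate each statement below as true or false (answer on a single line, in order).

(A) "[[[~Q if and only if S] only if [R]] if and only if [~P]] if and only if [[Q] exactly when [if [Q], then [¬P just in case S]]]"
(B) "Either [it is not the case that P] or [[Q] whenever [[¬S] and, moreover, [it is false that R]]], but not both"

(A): Formalization: (((not Q iff S) -> R) iff not P) iff (Q iff (Q -> (not P iff S)))

not Q = not False = True
not Q iff S = True iff False = False
(not Q iff S) -> R = False -> False = True
not P = not False = True
((not Q iff S) -> R) iff not P = True iff True = True
not P = not False = True
not P iff S = True iff False = False
Q -> (not P iff S) = False -> False = True
Q iff (Q -> (not P iff S)) = False iff True = False
(((not Q iff S) -> R) iff not P) iff (Q iff (Q -> (not P iff S))) = True iff False = False
Hence (A) is false.

(B): Formalization: not P xor ((not S and not R) -> Q)

not P = not False = True
not S = not False = True
not R = not False = True
not S and not R = True and True = True
(not S and not R) -> Q = True -> False = False
not P xor ((not S and not R) -> Q) = True xor False = True
Hence (B) is true.

(A) F, (B) T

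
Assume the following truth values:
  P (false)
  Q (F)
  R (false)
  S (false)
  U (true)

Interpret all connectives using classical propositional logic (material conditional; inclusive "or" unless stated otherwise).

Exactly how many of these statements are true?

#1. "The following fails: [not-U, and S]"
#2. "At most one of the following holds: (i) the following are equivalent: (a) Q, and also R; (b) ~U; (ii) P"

2

#1: Parsed as ~(~U & S)

~U = ~T = F
~U & S = F & F = F
~(~U & S) = ~F = T
Hence #1 is true.

#2: This is ((Q & R) <-> ~U) nand P.

Q & R = F & F = F
~U = ~T = F
(Q & R) <-> ~U = F <-> F = T
((Q & R) <-> ~U) nand P = T nand F = T
Thus #2 is true.

2 of the 2 statements are true.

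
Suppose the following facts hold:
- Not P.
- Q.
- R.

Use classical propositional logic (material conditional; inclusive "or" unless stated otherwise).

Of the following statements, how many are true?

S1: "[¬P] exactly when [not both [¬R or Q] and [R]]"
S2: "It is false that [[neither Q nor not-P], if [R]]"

S1: Parsed as not P iff ((not R or Q) nand R)

not P = not False = True
not R = not True = False
not R or Q = False or True = True
(not R or Q) nand R = True nand True = False
not P iff ((not R or Q) nand R) = True iff False = False
Thus S1 is false.

S2: This is not (R -> (Q nor not P)).

not P = not False = True
Q nor not P = True nor True = False
R -> (Q nor not P) = True -> False = False
not (R -> (Q nor not P)) = not False = True
So S2 is true.

True statements: 1 (S2).

1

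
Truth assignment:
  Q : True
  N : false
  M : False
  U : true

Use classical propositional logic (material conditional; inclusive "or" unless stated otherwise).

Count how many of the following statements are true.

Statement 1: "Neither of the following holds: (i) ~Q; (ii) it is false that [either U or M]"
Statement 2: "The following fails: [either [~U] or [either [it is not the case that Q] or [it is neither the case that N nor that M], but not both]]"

1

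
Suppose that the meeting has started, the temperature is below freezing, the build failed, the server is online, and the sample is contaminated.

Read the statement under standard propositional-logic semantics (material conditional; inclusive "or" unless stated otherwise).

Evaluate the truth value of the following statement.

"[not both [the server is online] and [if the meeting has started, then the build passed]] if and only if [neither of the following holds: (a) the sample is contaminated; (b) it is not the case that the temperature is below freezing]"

Let S = "the server is online" (T), P = "the meeting has started" (T), R = "the build passed" (F), U = "the sample is contaminated" (T), Q = "the temperature is below freezing" (T).
Formalization: (S ↑ (P → R)) ↔ (U ↓ ¬Q)

P → R = T → F = F
S ↑ (P → R) = T ↑ F = T
¬Q = ¬T = F
U ↓ ¬Q = T ↓ F = F
(S ↑ (P → R)) ↔ (U ↓ ¬Q) = T ↔ F = F

False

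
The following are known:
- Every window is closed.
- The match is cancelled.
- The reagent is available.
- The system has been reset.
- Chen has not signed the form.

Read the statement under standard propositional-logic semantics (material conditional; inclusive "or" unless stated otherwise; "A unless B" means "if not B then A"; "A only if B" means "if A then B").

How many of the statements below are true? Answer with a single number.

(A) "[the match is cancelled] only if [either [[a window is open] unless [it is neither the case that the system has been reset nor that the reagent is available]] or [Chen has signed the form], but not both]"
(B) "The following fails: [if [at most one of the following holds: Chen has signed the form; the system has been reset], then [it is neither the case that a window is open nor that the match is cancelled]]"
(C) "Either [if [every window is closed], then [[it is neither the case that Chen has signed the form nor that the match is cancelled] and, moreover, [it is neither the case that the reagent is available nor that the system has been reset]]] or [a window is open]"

1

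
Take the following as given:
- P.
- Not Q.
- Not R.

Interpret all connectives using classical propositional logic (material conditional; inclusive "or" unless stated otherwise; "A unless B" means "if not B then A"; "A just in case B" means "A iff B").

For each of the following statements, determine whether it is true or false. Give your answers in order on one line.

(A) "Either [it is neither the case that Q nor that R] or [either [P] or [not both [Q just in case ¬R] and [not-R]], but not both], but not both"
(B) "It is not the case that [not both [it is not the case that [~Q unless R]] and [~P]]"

(A) True; (B) False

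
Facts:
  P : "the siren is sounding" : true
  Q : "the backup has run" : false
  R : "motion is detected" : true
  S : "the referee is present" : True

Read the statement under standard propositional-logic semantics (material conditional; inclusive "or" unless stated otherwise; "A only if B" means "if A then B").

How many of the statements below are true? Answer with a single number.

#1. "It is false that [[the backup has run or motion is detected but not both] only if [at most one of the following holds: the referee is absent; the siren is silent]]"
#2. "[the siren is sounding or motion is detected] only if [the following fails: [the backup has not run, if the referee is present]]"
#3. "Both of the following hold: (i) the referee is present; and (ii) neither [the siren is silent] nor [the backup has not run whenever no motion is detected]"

0

#1: Parsed as not ((Q xor R) -> (not S nand not P))

Q xor R = False xor True = True
not S = not True = False
not P = not True = False
not S nand not P = False nand False = True
(Q xor R) -> (not S nand not P) = True -> True = True
not ((Q xor R) -> (not S nand not P)) = not True = False
Thus #1 is false.

#2: In symbols: (P or R) -> not (S -> not Q)

P or R = True or True = True
not Q = not False = True
S -> not Q = True -> True = True
not (S -> not Q) = not True = False
(P or R) -> not (S -> not Q) = True -> False = False
Thus #2 is false.

#3: In symbols: S and (not P nor (not R -> not Q))

not P = not True = False
not R = not True = False
not Q = not False = True
not R -> not Q = False -> True = True
not P nor (not R -> not Q) = False nor True = False
S and (not P nor (not R -> not Q)) = True and False = False
So #3 is false.

0 of the 3 statements are true (none).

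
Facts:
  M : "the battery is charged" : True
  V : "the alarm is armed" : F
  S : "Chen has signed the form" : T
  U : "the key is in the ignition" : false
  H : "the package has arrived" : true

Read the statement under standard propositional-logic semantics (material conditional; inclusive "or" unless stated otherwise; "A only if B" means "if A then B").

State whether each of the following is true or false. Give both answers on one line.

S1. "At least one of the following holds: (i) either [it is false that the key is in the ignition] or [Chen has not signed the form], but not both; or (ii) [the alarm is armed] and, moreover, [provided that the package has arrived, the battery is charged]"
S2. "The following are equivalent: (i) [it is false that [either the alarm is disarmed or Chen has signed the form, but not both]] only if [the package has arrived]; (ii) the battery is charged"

S1: In symbols: (¬U ⊕ ¬S) ∨ (V ∧ (H → M))

¬U = ¬F = T
¬S = ¬T = F
¬U ⊕ ¬S = T ⊕ F = T
H → M = T → T = T
V ∧ (H → M) = F ∧ T = F
(¬U ⊕ ¬S) ∨ (V ∧ (H → M)) = T ∨ F = T
Thus S1 is true.

S2: Formalization: (¬(¬V ⊕ S) → H) ↔ M

¬V = ¬F = T
¬V ⊕ S = T ⊕ T = F
¬(¬V ⊕ S) = ¬F = T
¬(¬V ⊕ S) → H = T → T = T
(¬(¬V ⊕ S) → H) ↔ M = T ↔ T = T
So S2 is true.

S1 True, S2 True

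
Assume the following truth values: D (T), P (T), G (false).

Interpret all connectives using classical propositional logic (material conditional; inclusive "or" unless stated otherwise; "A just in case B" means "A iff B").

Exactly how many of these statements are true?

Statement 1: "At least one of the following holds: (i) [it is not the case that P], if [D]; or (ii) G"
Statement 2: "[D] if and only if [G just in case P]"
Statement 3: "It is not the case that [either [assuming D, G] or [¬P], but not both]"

Statement 1: Parsed as (D -> ~P) | G

~P = ~T = F
D -> ~P = T -> F = F
(D -> ~P) | G = F | F = F
So Statement 1 is false.

Statement 2: In symbols: D <-> (G <-> P)

G <-> P = F <-> T = F
D <-> (G <-> P) = T <-> F = F
So Statement 2 is false.

Statement 3: In symbols: ~((D -> G) xor ~P)

D -> G = T -> F = F
~P = ~T = F
(D -> G) xor ~P = F xor F = F
~((D -> G) xor ~P) = ~F = T
So Statement 3 is true.

Count: 1.

1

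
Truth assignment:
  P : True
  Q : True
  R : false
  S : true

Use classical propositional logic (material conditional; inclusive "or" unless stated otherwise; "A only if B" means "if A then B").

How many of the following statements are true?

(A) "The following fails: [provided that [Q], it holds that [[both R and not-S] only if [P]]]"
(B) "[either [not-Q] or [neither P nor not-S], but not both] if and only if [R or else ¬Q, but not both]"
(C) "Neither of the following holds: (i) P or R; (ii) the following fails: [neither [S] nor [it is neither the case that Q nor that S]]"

1

(A): In symbols: not (Q -> ((R and not S) -> P))

not S = not True = False
R and not S = False and False = False
(R and not S) -> P = False -> True = True
Q -> ((R and not S) -> P) = True -> True = True
not (Q -> ((R and not S) -> P)) = not True = False
Hence (A) is false.

(B): This is (not Q xor (P nor not S)) iff (R xor not Q).

not Q = not True = False
not S = not True = False
P nor not S = True nor False = False
not Q xor (P nor not S) = False xor False = False
not Q = not True = False
R xor not Q = False xor False = False
(not Q xor (P nor not S)) iff (R xor not Q) = False iff False = True
So (B) is true.

(C): Parsed as (P or R) nor not (S nor (Q nor S))

P or R = True or False = True
Q nor S = True nor True = False
S nor (Q nor S) = True nor False = False
not (S nor (Q nor S)) = not False = True
(P or R) nor not (S nor (Q nor S)) = True nor True = False
Hence (C) is false.

Count: 1.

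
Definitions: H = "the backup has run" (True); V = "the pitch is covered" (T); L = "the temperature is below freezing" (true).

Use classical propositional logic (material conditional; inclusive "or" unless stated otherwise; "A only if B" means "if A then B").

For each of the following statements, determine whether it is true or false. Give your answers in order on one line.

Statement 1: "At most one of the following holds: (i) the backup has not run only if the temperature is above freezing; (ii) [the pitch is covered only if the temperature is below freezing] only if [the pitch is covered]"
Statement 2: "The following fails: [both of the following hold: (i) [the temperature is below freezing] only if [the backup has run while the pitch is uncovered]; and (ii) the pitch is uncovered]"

Statement 1: In symbols: (not H -> not L) nand ((V -> L) -> V)

not H = not True = False
not L = not True = False
not H -> not L = False -> False = True
V -> L = True -> True = True
(V -> L) -> V = True -> True = True
(not H -> not L) nand ((V -> L) -> V) = True nand True = False
So Statement 1 is false.

Statement 2: Parsed as not ((L -> (H and not V)) and not V)

not V = not True = False
H and not V = True and False = False
L -> (H and not V) = True -> False = False
not V = not True = False
(L -> (H and not V)) and not V = False and False = False
not ((L -> (H and not V)) and not V) = not False = True
Thus Statement 2 is true.

Statement 1 F; Statement 2 T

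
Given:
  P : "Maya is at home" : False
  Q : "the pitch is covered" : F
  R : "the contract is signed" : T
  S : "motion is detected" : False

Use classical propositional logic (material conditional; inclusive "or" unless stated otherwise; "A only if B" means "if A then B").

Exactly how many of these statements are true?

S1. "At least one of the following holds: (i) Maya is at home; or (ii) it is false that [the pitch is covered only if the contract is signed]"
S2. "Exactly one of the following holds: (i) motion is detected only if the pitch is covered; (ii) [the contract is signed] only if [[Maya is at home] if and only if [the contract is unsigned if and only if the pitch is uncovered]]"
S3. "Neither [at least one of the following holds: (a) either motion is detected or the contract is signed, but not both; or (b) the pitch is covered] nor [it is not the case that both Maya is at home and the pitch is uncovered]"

0

S1: Parsed as P ∨ ¬(Q → R)

Q → R = F → T = T
¬(Q → R) = ¬T = F
P ∨ ¬(Q → R) = F ∨ F = F
Thus S1 is false.

S2: This is (S → Q) ⊕ (R → (P ↔ (¬R ↔ ¬Q))).

S → Q = F → F = T
¬R = ¬T = F
¬Q = ¬F = T
¬R ↔ ¬Q = F ↔ T = F
P ↔ (¬R ↔ ¬Q) = F ↔ F = T
R → (P ↔ (¬R ↔ ¬Q)) = T → T = T
(S → Q) ⊕ (R → (P ↔ (¬R ↔ ¬Q))) = T ⊕ T = F
So S2 is false.

S3: Parsed as ((S ⊕ R) ∨ Q) ↓ (P ↑ ¬Q)

S ⊕ R = F ⊕ T = T
(S ⊕ R) ∨ Q = T ∨ F = T
¬Q = ¬F = T
P ↑ ¬Q = F ↑ T = T
((S ⊕ R) ∨ Q) ↓ (P ↑ ¬Q) = T ↓ T = F
Hence S3 is false.

0 of the 3 statements are true (none).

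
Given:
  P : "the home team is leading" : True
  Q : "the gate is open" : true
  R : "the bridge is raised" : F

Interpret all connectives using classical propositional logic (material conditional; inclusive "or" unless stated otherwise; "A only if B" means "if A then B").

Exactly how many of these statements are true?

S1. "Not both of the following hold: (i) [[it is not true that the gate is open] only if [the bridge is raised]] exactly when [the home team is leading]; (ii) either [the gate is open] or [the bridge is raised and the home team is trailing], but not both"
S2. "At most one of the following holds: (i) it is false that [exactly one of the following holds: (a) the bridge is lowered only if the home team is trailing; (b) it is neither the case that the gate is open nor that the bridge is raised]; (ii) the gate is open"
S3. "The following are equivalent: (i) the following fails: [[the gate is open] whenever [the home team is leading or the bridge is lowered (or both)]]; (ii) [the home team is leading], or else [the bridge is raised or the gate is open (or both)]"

S1: Parsed as ((~Q -> R) <-> P) nand (Q xor (R & ~P))

~Q = ~T = F
~Q -> R = F -> F = T
(~Q -> R) <-> P = T <-> T = T
~P = ~T = F
R & ~P = F & F = F
Q xor (R & ~P) = T xor F = T
((~Q -> R) <-> P) nand (Q xor (R & ~P)) = T nand T = F
Hence S1 is false.

S2: Parsed as ~((~R -> ~P) xor (Q nor R)) nand Q

~R = ~F = T
~P = ~T = F
~R -> ~P = T -> F = F
Q nor R = T nor F = F
(~R -> ~P) xor (Q nor R) = F xor F = F
~((~R -> ~P) xor (Q nor R)) = ~F = T
~((~R -> ~P) xor (Q nor R)) nand Q = T nand T = F
Thus S2 is false.

S3: This is ~((P | ~R) -> Q) <-> (P | (R | Q)).

~R = ~F = T
P | ~R = T | T = T
(P | ~R) -> Q = T -> T = T
~((P | ~R) -> Q) = ~T = F
R | Q = F | T = T
P | (R | Q) = T | T = T
~((P | ~R) -> Q) <-> (P | (R | Q)) = F <-> T = F
Thus S3 is false.

0 of the 3 statements are true (none).

0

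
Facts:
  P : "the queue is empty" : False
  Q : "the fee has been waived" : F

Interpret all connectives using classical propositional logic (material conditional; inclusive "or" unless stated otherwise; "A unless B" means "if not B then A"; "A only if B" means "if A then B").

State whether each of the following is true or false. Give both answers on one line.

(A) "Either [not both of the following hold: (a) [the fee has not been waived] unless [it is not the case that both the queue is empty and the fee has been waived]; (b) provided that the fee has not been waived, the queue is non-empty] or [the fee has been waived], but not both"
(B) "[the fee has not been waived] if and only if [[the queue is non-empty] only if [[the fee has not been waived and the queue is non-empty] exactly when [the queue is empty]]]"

(A): This is ((not Q or (P nand Q)) nand (not Q -> not P)) xor Q.

not Q = not False = True
P nand Q = False nand False = True
not Q or (P nand Q) = True or True = True
not Q = not False = True
not P = not False = True
not Q -> not P = True -> True = True
(not Q or (P nand Q)) nand (not Q -> not P) = True nand True = False
((not Q or (P nand Q)) nand (not Q -> not P)) xor Q = False xor False = False
Hence (A) is false.

(B): In symbols: not Q iff (not P -> ((not Q and not P) iff P))

not Q = not False = True
not P = not False = True
not Q = not False = True
not P = not False = True
not Q and not P = True and True = True
(not Q and not P) iff P = True iff False = False
not P -> ((not Q and not P) iff P) = True -> False = False
not Q iff (not P -> ((not Q and not P) iff P)) = True iff False = False
Hence (B) is false.

(A) False, (B) False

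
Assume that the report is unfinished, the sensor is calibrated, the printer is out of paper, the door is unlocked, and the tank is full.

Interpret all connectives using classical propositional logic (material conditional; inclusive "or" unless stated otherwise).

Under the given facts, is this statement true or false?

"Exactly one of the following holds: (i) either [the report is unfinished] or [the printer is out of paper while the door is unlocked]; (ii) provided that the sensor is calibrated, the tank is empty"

Let G = "the report is finished" (F), H = "the printer has paper" (F), S = "the door is locked" (F), P = "the sensor is calibrated" (T), N = "the tank is full" (T).
Parsed as (~G | (~H & ~S)) xor (P -> ~N)

~G = ~F = T
~H = ~F = T
~S = ~F = T
~H & ~S = T & T = T
~G | (~H & ~S) = T | T = T
~N = ~T = F
P -> ~N = T -> F = F
(~G | (~H & ~S)) xor (P -> ~N) = T xor F = T

The statement is true.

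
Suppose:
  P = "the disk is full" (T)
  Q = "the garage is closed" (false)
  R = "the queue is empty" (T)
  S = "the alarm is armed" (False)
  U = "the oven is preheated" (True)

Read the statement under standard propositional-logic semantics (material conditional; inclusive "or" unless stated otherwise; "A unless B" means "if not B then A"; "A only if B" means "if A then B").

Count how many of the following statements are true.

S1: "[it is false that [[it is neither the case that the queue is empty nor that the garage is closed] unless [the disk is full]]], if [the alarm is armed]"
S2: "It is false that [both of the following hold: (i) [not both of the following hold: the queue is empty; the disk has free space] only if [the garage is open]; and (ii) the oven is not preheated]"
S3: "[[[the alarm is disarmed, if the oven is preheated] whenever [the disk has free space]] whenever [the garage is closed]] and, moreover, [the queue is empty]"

3

S1: Formalization: S → ¬((R ↓ Q) ∨ P)

R ↓ Q = T ↓ F = F
(R ↓ Q) ∨ P = F ∨ T = T
¬((R ↓ Q) ∨ P) = ¬T = F
S → ¬((R ↓ Q) ∨ P) = F → F = T
Thus S1 is true.

S2: In symbols: ¬(((R ↑ ¬P) → ¬Q) ∧ ¬U)

¬P = ¬T = F
R ↑ ¬P = T ↑ F = T
¬Q = ¬F = T
(R ↑ ¬P) → ¬Q = T → T = T
¬U = ¬T = F
((R ↑ ¬P) → ¬Q) ∧ ¬U = T ∧ F = F
¬(((R ↑ ¬P) → ¬Q) ∧ ¬U) = ¬F = T
Hence S2 is true.

S3: Formalization: (Q → (¬P → (U → ¬S))) ∧ R

¬P = ¬T = F
¬S = ¬F = T
U → ¬S = T → T = T
¬P → (U → ¬S) = F → T = T
Q → (¬P → (U → ¬S)) = F → T = T
(Q → (¬P → (U → ¬S))) ∧ R = T ∧ T = T
Thus S3 is true.

Count: 3.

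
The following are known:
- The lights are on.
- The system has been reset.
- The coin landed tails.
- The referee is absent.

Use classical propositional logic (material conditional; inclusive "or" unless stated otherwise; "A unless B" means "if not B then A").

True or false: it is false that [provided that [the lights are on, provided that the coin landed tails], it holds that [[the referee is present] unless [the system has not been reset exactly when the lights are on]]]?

true

Let L = "the coin landed heads" (False), W = "the lights are on" (True), Q = "the referee is present" (False), N = "the system has been reset" (True).
Formalization: not ((not L -> W) -> (Q or (not N iff W)))

not L = not False = True
not L -> W = True -> True = True
not N = not True = False
not N iff W = False iff True = False
Q or (not N iff W) = False or False = False
(not L -> W) -> (Q or (not N iff W)) = True -> False = False
not ((not L -> W) -> (Q or (not N iff W))) = not False = True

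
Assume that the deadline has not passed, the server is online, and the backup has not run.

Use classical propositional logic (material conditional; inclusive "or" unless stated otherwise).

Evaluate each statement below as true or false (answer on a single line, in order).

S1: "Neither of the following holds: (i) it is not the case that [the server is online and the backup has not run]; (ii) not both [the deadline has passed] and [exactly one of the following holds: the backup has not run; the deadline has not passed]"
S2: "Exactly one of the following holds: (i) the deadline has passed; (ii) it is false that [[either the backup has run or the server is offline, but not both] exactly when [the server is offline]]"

Let Q = "the server is online" (T), R = "the backup has run" (F), P = "the deadline has passed" (F).

S1: Parsed as ¬(Q ∧ ¬R) ↓ (P ↑ (¬R ⊕ ¬P))

¬R = ¬F = T
Q ∧ ¬R = T ∧ T = T
¬(Q ∧ ¬R) = ¬T = F
¬R = ¬F = T
¬P = ¬F = T
¬R ⊕ ¬P = T ⊕ T = F
P ↑ (¬R ⊕ ¬P) = F ↑ F = T
¬(Q ∧ ¬R) ↓ (P ↑ (¬R ⊕ ¬P)) = F ↓ T = F
Hence S1 is false.

S2: This is P ⊕ ¬((R ⊕ ¬Q) ↔ ¬Q).

¬Q = ¬T = F
R ⊕ ¬Q = F ⊕ F = F
¬Q = ¬T = F
(R ⊕ ¬Q) ↔ ¬Q = F ↔ F = T
¬((R ⊕ ¬Q) ↔ ¬Q) = ¬T = F
P ⊕ ¬((R ⊕ ¬Q) ↔ ¬Q) = F ⊕ F = F
Thus S2 is false.

S1 false, S2 false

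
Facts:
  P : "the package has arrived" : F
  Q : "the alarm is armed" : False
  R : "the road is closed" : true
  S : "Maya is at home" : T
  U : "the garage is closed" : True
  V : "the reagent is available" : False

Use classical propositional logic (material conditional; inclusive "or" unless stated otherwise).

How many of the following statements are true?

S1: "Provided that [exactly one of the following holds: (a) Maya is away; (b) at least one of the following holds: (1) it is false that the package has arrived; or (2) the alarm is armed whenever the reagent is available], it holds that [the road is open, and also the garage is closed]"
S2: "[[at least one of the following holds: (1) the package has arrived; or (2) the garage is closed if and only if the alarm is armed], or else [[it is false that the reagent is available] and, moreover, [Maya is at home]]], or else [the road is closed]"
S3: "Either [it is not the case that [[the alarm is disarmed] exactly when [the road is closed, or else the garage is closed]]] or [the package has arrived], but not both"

1

S1: In symbols: (not S xor (not P or (V -> Q))) -> (not R and U)

not S = not True = False
not P = not False = True
V -> Q = False -> False = True
not P or (V -> Q) = True or True = True
not S xor (not P or (V -> Q)) = False xor True = True
not R = not True = False
not R and U = False and True = False
(not S xor (not P or (V -> Q))) -> (not R and U) = True -> False = False
So S1 is false.

S2: In symbols: ((P or (U iff Q)) or (not V and S)) or R

U iff Q = True iff False = False
P or (U iff Q) = False or False = False
not V = not False = True
not V and S = True and True = True
(P or (U iff Q)) or (not V and S) = False or True = True
((P or (U iff Q)) or (not V and S)) or R = True or True = True
Thus S2 is true.

S3: This is not (not Q iff (R or U)) xor P.

not Q = not False = True
R or U = True or True = True
not Q iff (R or U) = True iff True = True
not (not Q iff (R or U)) = not True = False
not (not Q iff (R or U)) xor P = False xor False = False
Thus S3 is false.

1 of the 3 statements is true.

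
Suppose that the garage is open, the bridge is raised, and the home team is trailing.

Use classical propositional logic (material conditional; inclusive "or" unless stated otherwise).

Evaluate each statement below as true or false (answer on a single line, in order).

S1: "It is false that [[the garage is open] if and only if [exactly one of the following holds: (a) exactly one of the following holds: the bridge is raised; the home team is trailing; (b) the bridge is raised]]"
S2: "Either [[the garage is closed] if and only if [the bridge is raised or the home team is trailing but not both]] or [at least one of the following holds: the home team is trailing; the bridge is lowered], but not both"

S1 False, S2 False

Let W = "the garage is closed" (F), R = "the bridge is raised" (T), K = "the home team is leading" (F).

S1: Formalization: ~(~W <-> ((R xor ~K) xor R))

~W = ~F = T
~K = ~F = T
R xor ~K = T xor T = F
(R xor ~K) xor R = F xor T = T
~W <-> ((R xor ~K) xor R) = T <-> T = T
~(~W <-> ((R xor ~K) xor R)) = ~T = F
So S1 is false.

S2: This is (W <-> (R xor ~K)) xor (~K | ~R).

~K = ~F = T
R xor ~K = T xor T = F
W <-> (R xor ~K) = F <-> F = T
~K = ~F = T
~R = ~T = F
~K | ~R = T | F = T
(W <-> (R xor ~K)) xor (~K | ~R) = T xor T = F
So S2 is false.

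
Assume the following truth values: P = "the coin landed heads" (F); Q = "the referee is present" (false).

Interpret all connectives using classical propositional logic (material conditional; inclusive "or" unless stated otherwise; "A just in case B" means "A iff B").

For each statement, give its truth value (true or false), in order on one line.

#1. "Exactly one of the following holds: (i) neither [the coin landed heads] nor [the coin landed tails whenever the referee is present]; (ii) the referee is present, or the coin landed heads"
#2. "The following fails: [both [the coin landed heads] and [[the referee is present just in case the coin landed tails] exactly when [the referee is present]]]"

#1: Formalization: (P nor (Q -> ~P)) xor (Q | P)

~P = ~F = T
Q -> ~P = F -> T = T
P nor (Q -> ~P) = F nor T = F
Q | P = F | F = F
(P nor (Q -> ~P)) xor (Q | P) = F xor F = F
Hence #1 is false.

#2: In symbols: ~(P & ((Q <-> ~P) <-> Q))

~P = ~F = T
Q <-> ~P = F <-> T = F
(Q <-> ~P) <-> Q = F <-> F = T
P & ((Q <-> ~P) <-> Q) = F & T = F
~(P & ((Q <-> ~P) <-> Q)) = ~F = T
Hence #2 is true.

#1 false / #2 true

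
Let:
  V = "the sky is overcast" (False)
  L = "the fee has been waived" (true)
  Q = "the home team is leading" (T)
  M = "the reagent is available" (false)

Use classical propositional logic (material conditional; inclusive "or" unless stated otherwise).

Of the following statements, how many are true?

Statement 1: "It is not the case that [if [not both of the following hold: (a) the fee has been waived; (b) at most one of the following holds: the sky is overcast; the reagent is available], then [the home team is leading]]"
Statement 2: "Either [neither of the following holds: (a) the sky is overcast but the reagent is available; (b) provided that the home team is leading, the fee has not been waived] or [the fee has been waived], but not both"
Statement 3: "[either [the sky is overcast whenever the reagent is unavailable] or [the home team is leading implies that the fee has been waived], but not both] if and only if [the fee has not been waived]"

0

Statement 1: In symbols: not ((L nand (V nand M)) -> Q)

V nand M = False nand False = True
L nand (V nand M) = True nand True = False
(L nand (V nand M)) -> Q = False -> True = True
not ((L nand (V nand M)) -> Q) = not True = False
Thus Statement 1 is false.

Statement 2: In symbols: ((V and M) nor (Q -> not L)) xor L

V and M = False and False = False
not L = not True = False
Q -> not L = True -> False = False
(V and M) nor (Q -> not L) = False nor False = True
((V and M) nor (Q -> not L)) xor L = True xor True = False
Thus Statement 2 is false.

Statement 3: In symbols: ((not M -> V) xor (Q -> L)) iff not L

not M = not False = True
not M -> V = True -> False = False
Q -> L = True -> True = True
(not M -> V) xor (Q -> L) = False xor True = True
not L = not True = False
((not M -> V) xor (Q -> L)) iff not L = True iff False = False
Hence Statement 3 is false.

0 of the 3 statements are true (none).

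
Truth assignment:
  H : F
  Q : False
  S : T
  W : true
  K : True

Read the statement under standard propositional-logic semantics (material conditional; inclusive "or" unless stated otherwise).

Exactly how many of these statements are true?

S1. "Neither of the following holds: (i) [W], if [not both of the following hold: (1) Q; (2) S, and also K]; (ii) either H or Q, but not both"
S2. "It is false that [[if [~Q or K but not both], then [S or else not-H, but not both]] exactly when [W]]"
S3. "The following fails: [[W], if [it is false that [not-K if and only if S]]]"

S1: Formalization: ((Q nand (S & K)) -> W) nor (H xor Q)

S & K = T & T = T
Q nand (S & K) = F nand T = T
(Q nand (S & K)) -> W = T -> T = T
H xor Q = F xor F = F
((Q nand (S & K)) -> W) nor (H xor Q) = T nor F = F
Thus S1 is false.

S2: This is ~(((~Q xor K) -> (S xor ~H)) <-> W).

~Q = ~F = T
~Q xor K = T xor T = F
~H = ~F = T
S xor ~H = T xor T = F
(~Q xor K) -> (S xor ~H) = F -> F = T
((~Q xor K) -> (S xor ~H)) <-> W = T <-> T = T
~(((~Q xor K) -> (S xor ~H)) <-> W) = ~T = F
Thus S2 is false.

S3: This is ~(~(~K <-> S) -> W).

~K = ~T = F
~K <-> S = F <-> T = F
~(~K <-> S) = ~F = T
~(~K <-> S) -> W = T -> T = T
~(~(~K <-> S) -> W) = ~T = F
Thus S3 is false.

Count: 0.

0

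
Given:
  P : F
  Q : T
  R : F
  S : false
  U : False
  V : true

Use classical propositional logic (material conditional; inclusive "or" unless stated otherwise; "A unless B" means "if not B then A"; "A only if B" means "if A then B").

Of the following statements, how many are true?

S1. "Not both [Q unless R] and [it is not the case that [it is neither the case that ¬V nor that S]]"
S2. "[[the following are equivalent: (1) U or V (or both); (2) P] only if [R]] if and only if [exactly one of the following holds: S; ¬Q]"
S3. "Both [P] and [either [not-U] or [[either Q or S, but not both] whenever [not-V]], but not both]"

S1: This is (Q or R) nand not (not V nor S).

Q or R = True or False = True
not V = not True = False
not V nor S = False nor False = True
not (not V nor S) = not True = False
(Q or R) nand not (not V nor S) = True nand False = True
Thus S1 is true.

S2: Formalization: (((U or V) iff P) -> R) iff (S xor not Q)

U or V = False or True = True
(U or V) iff P = True iff False = False
((U or V) iff P) -> R = False -> False = True
not Q = not True = False
S xor not Q = False xor False = False
(((U or V) iff P) -> R) iff (S xor not Q) = True iff False = False
Thus S2 is false.

S3: Formalization: P and (not U xor (not V -> (Q xor S)))

not U = not False = True
not V = not True = False
Q xor S = True xor False = True
not V -> (Q xor S) = False -> True = True
not U xor (not V -> (Q xor S)) = True xor True = False
P and (not U xor (not V -> (Q xor S))) = False and False = False
Thus S3 is false.

True statements: 1 (S1).

1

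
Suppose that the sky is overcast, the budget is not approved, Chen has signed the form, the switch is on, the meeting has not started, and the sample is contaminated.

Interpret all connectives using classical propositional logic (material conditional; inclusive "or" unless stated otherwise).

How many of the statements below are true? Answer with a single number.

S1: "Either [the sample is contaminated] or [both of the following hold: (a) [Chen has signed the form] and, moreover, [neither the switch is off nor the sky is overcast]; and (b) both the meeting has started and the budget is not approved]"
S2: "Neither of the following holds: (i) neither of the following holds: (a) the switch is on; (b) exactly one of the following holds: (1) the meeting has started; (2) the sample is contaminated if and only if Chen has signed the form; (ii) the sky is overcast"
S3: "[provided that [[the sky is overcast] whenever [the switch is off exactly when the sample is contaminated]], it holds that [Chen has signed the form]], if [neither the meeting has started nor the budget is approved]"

2

Let V = "the sample is contaminated" (T), R = "Chen has signed the form" (T), S = "the switch is on" (T), P = "the sky is overcast" (T), U = "the meeting has started" (F), Q = "the budget is approved" (F).

S1: Parsed as V ∨ ((R ∧ (¬S ↓ P)) ∧ (U ∧ ¬Q))

¬S = ¬T = F
¬S ↓ P = F ↓ T = F
R ∧ (¬S ↓ P) = T ∧ F = F
¬Q = ¬F = T
U ∧ ¬Q = F ∧ T = F
(R ∧ (¬S ↓ P)) ∧ (U ∧ ¬Q) = F ∧ F = F
V ∨ ((R ∧ (¬S ↓ P)) ∧ (U ∧ ¬Q)) = T ∨ F = T
So S1 is true.

S2: This is (S ↓ (U ⊕ (V ↔ R))) ↓ P.

V ↔ R = T ↔ T = T
U ⊕ (V ↔ R) = F ⊕ T = T
S ↓ (U ⊕ (V ↔ R)) = T ↓ T = F
(S ↓ (U ⊕ (V ↔ R))) ↓ P = F ↓ T = F
So S2 is false.

S3: This is (U ↓ Q) → (((¬S ↔ V) → P) → R).

U ↓ Q = F ↓ F = T
¬S = ¬T = F
¬S ↔ V = F ↔ T = F
(¬S ↔ V) → P = F → T = T
((¬S ↔ V) → P) → R = T → T = T
(U ↓ Q) → (((¬S ↔ V) → P) → R) = T → T = T
So S3 is true.

2 of the 3 statements are true.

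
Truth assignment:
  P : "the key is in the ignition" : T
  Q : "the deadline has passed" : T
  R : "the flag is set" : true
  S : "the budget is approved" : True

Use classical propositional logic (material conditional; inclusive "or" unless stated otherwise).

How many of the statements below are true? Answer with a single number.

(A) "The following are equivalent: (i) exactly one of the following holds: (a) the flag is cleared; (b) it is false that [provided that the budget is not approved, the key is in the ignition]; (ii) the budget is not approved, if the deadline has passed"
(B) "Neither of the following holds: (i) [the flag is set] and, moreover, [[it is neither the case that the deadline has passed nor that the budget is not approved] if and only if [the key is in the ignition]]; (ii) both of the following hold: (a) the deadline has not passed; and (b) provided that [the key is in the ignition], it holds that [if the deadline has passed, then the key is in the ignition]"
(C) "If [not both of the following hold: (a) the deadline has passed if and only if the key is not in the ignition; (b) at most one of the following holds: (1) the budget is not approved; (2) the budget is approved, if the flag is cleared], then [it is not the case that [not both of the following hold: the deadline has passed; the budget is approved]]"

3

(A): This is (not R xor not (not S -> P)) iff (Q -> not S).

not R = not True = False
not S = not True = False
not S -> P = False -> True = True
not (not S -> P) = not True = False
not R xor not (not S -> P) = False xor False = False
not S = not True = False
Q -> not S = True -> False = False
(not R xor not (not S -> P)) iff (Q -> not S) = False iff False = True
Hence (A) is true.

(B): Formalization: (R and ((Q nor not S) iff P)) nor (not Q and (P -> (Q -> P)))

not S = not True = False
Q nor not S = True nor False = False
(Q nor not S) iff P = False iff True = False
R and ((Q nor not S) iff P) = True and False = False
not Q = not True = False
Q -> P = True -> True = True
P -> (Q -> P) = True -> True = True
not Q and (P -> (Q -> P)) = False and True = False
(R and ((Q nor not S) iff P)) nor (not Q and (P -> (Q -> P))) = False nor False = True
Hence (B) is true.

(C): This is ((Q iff not P) nand (not S nand (not R -> S))) -> not (Q nand S).

not P = not True = False
Q iff not P = True iff False = False
not S = not True = False
not R = not True = False
not R -> S = False -> True = True
not S nand (not R -> S) = False nand True = True
(Q iff not P) nand (not S nand (not R -> S)) = False nand True = True
Q nand S = True nand True = False
not (Q nand S) = not False = True
((Q iff not P) nand (not S nand (not R -> S))) -> not (Q nand S) = True -> True = True
Thus (C) is true.

Count: 3.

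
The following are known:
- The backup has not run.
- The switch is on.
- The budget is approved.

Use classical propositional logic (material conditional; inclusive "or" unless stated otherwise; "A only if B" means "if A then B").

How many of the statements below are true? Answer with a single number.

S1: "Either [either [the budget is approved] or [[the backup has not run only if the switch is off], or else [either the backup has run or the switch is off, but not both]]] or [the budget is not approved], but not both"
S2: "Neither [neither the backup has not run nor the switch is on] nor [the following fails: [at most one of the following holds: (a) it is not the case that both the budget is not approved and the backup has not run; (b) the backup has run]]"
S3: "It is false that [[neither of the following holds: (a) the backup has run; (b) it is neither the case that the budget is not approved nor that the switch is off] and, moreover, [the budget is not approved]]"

3

Let R = "the budget is approved" (T), P = "the backup has run" (F), Q = "the switch is on" (T).

S1: Parsed as (R | ((~P -> ~Q) | (P xor ~Q))) xor ~R

~P = ~F = T
~Q = ~T = F
~P -> ~Q = T -> F = F
~Q = ~T = F
P xor ~Q = F xor F = F
(~P -> ~Q) | (P xor ~Q) = F | F = F
R | ((~P -> ~Q) | (P xor ~Q)) = T | F = T
~R = ~T = F
(R | ((~P -> ~Q) | (P xor ~Q))) xor ~R = T xor F = T
So S1 is true.

S2: Formalization: (~P nor Q) nor ~((~R nand ~P) nand P)

~P = ~F = T
~P nor Q = T nor T = F
~R = ~T = F
~P = ~F = T
~R nand ~P = F nand T = T
(~R nand ~P) nand P = T nand F = T
~((~R nand ~P) nand P) = ~T = F
(~P nor Q) nor ~((~R nand ~P) nand P) = F nor F = T
Thus S2 is true.

S3: In symbols: ~((P nor (~R nor ~Q)) & ~R)

~R = ~T = F
~Q = ~T = F
~R nor ~Q = F nor F = T
P nor (~R nor ~Q) = F nor T = F
~R = ~T = F
(P nor (~R nor ~Q)) & ~R = F & F = F
~((P nor (~R nor ~Q)) & ~R) = ~F = T
Hence S3 is true.

True statements: 3 (S1, S2, S3).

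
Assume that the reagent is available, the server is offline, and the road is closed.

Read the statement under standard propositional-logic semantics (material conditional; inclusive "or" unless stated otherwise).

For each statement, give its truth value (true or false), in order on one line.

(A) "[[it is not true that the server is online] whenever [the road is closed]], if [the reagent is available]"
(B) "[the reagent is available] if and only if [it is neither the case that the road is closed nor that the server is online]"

Let P = "the reagent is available" (T), R = "the road is closed" (T), Q = "the server is online" (F).

(A): Formalization: P -> (R -> ~Q)

~Q = ~F = T
R -> ~Q = T -> T = T
P -> (R -> ~Q) = T -> T = T
Thus (A) is true.

(B): This is P <-> (R nor Q).

R nor Q = T nor F = F
P <-> (R nor Q) = T <-> F = F
So (B) is false.

(A) True; (B) False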